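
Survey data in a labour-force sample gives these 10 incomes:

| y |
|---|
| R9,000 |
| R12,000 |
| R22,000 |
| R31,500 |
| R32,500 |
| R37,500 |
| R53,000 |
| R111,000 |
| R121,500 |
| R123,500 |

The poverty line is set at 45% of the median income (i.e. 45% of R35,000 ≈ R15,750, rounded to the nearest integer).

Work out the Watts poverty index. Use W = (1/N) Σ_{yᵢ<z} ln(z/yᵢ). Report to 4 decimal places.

Incomes under z: R9,000, R12,000 (q = 2 of N = 10).
Log gaps: ln(15750/9000) = 0.5596; ln(15750/12000) = 0.2719.
W = 0.831550 / 10 = 0.0832.

0.0832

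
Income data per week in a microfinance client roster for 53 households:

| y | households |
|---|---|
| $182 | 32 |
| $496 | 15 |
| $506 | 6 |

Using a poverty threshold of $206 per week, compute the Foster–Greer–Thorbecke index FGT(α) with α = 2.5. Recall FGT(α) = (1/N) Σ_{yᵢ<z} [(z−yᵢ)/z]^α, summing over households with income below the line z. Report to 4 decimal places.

0.0028

Incomes under z: 32×$182 (q = 32 of N = 53).
Gap ratios (z−y)/z: (206−182)/206 = 0.1165 (×32).
Raised to α = 2.5: 0.00463 (×32).
Sum = 0.148255; FGT(2.5) = 0.148255 / 53 = 0.0028.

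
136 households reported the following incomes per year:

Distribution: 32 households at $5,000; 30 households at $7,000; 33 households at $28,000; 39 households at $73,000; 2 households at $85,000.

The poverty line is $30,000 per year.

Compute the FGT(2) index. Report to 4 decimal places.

Below z: 32×$5,000, 30×$7,000, 33×$28,000 (q = 95 of N = 136).
Shortfall ratios: (30000−5000)/30000 = 0.8333 (×32); (30000−7000)/30000 = 0.7667 (×30); (30000−28000)/30000 = 0.0667 (×33).
Squared: 0.6944 (×32); 0.5878 (×30); 0.0044 (×33).
Sum = 40.002222; P₂ = 40.002222 / 136 = 0.2941.

0.2941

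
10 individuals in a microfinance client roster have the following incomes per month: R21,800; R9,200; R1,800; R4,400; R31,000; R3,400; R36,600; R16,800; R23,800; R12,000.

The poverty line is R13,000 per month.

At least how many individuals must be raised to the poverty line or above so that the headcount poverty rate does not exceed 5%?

Currently q = 5 of N = 10 are below the line (H = 0.500).
A headcount ratio of at most 5% allows at most ⌊0.05 × 10⌋ = 0 poor individuals.
So at least 5 − 0 = 5 must be lifted.

5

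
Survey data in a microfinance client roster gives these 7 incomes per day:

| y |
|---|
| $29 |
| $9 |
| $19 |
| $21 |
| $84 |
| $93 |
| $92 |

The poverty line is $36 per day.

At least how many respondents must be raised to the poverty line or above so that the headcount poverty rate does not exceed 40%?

Currently q = 4 of N = 7 are below the line (H = 0.571).
A headcount ratio of at most 40% allows at most ⌊0.40 × 7⌋ = 2 poor respondents.
So at least 4 − 2 = 2 must be lifted.

2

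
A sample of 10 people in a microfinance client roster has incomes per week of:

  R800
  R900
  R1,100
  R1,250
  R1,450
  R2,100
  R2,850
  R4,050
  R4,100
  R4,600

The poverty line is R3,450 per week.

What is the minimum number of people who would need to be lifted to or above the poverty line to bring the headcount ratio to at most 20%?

7 of the 10 people are poor, so H = 7/10 = 0.700.
A headcount ratio of at most 20% allows at most ⌊0.20 × 10⌋ = 2 poor people.
So at least 7 − 2 = 5 must be lifted.

5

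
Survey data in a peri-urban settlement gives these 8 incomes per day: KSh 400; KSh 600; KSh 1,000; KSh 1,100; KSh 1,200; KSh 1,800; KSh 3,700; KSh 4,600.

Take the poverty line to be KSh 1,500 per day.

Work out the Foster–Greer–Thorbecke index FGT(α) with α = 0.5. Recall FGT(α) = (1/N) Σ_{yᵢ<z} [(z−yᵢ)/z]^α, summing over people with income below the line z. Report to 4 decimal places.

Incomes under z: KSh 400, KSh 600, KSh 1,000, KSh 1,100, KSh 1,200 (q = 5 of N = 8).
Normalized shortfalls: (1500−400)/1500 = 0.7333; (1500−600)/1500 = 0.6000; (1500−1000)/1500 = 0.3333; (1500−1100)/1500 = 0.2667; (1500−1200)/1500 = 0.2000.
Raised to α = 0.5: 0.85635; 0.77460; 0.57735; 0.51640; 0.44721.
Sum = 3.171907; FGT(0.5) = 3.171907 / 8 = 0.3965.

0.3965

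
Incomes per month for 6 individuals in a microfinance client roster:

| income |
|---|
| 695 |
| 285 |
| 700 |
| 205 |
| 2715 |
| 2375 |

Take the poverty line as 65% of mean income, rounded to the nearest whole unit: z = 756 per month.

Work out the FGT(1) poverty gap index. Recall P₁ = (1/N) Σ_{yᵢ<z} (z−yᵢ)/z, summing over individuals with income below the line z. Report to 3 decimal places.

0.251

Poor units: 205, 285, 695, 700 (q = 4 of N = 6).
Normalized shortfalls: (756−205)/756 = 0.7288; (756−285)/756 = 0.6230; (756−695)/756 = 0.0807; (756−700)/756 = 0.0741.
Σ = 1.506614. Dividing by the full population N = 6 gives P₁ = 0.251.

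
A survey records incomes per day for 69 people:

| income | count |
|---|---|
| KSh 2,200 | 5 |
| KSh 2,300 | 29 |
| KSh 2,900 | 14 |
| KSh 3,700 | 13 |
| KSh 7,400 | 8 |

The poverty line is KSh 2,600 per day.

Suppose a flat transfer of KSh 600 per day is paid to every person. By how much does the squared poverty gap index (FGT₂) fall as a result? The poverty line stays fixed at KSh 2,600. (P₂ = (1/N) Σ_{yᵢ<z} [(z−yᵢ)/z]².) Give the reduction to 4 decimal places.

0.0073

Before: below the line — 5×KSh 2,200, 29×KSh 2,300; squared poverty gap index (FGT₂) = 0.007311.
After the KSh 600 transfer: below the line — none; squared poverty gap index (FGT₂) = 0.000000.
Reduction = 0.007311 − 0.000000 = 0.0073.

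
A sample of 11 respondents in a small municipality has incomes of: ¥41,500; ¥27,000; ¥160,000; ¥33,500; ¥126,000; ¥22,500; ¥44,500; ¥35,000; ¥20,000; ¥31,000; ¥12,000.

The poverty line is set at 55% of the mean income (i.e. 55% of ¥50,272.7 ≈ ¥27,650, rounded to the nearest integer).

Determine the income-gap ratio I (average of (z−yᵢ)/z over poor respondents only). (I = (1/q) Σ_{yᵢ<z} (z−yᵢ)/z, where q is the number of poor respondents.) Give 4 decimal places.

Incomes under z: ¥12,000, ¥20,000, ¥22,500, ¥27,000 (q = 4 of N = 11).
Relative gaps: 0.5660, 0.2767, 0.1863, 0.0235; sum = 1.052441.
The income-gap ratio divides by q (the poor only): 1.052441 / 4 = 0.2631.

0.2631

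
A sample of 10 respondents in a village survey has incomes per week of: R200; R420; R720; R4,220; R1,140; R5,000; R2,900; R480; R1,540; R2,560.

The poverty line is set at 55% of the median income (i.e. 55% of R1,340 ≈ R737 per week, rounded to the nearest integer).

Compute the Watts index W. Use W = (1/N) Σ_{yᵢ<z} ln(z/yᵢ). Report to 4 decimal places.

0.2319

Below z: R200, R420, R480, R720 (q = 4 of N = 10).
ln(z/y) terms: ln(737/200) = 1.3043; ln(737/420) = 0.5623; ln(737/480) = 0.4288; ln(737/720) = 0.0233.
W = 2.318742 / 10 = 0.2319.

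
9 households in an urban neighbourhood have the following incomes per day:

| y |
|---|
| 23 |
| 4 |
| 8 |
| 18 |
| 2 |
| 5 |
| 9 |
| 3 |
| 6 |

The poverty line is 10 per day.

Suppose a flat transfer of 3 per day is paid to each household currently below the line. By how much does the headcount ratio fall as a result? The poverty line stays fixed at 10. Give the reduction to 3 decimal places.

0.222

Before: below the line — 2, 3, 4, 5, 6, 8, 9; headcount ratio = 0.77778.
After the 3 transfer: below the line — 5, 6, 7, 8, 9; headcount ratio = 0.55556.
Reduction = 0.77778 − 0.55556 = 0.222.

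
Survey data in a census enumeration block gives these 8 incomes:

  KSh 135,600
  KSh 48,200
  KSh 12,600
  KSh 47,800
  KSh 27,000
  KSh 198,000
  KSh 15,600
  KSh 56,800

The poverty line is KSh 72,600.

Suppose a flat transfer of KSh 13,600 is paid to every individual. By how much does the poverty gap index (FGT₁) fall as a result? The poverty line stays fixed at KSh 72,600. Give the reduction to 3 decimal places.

0.140

Before: below the line — KSh 12,600, KSh 15,600, KSh 27,000, KSh 47,800, KSh 48,200, KSh 56,800; poverty gap index (FGT₁) = 0.39187.
After the KSh 13,600 transfer: below the line — KSh 26,200, KSh 29,200, KSh 40,600, KSh 61,400, KSh 61,800, KSh 70,400; poverty gap index (FGT₁) = 0.25138.
Reduction = 0.39187 − 0.25138 = 0.140.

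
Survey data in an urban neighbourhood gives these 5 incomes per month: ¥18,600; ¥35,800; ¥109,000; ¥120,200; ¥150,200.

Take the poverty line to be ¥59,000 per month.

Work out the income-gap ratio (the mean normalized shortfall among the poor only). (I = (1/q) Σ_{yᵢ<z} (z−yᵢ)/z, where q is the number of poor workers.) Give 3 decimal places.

Below the line: ¥18,600, ¥35,800 (q = 2 of N = 5).
Shortfall ratios (z−y)/z: 0.6847, 0.3932; sum = 1.077966.
I averages over the q = 2 poor units only: 1.077966 / 2 = 0.539.

0.539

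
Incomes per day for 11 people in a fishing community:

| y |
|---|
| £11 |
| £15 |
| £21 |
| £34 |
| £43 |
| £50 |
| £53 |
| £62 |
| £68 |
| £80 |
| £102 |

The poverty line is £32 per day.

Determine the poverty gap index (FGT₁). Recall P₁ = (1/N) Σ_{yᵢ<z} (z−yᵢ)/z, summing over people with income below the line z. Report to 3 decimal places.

0.139

Incomes under z: £11, £15, £21 (q = 3 of N = 11).
Gap ratios (z−y)/z: (32−11)/32 = 0.6562; (32−15)/32 = 0.5312; (32−21)/32 = 0.3438.
Σ = 1.531250. Dividing by the full population N = 11 gives P₁ = 0.139.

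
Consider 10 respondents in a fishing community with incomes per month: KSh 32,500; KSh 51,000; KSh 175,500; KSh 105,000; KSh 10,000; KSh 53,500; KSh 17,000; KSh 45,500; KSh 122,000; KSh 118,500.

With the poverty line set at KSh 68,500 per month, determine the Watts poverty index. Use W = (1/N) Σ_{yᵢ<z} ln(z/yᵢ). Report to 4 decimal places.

Below z: KSh 10,000, KSh 17,000, KSh 32,500, KSh 45,500, KSh 51,000, KSh 53,500 (q = 6 of N = 10).
Log shortfalls: ln(68500/10000) = 1.9242; ln(68500/17000) = 1.3936; ln(68500/32500) = 0.7456; ln(68500/45500) = 0.4091; ln(68500/51000) = 0.2950; ln(68500/53500) = 0.2472.
W = 5.014744 / 10 = 0.5015.

0.5015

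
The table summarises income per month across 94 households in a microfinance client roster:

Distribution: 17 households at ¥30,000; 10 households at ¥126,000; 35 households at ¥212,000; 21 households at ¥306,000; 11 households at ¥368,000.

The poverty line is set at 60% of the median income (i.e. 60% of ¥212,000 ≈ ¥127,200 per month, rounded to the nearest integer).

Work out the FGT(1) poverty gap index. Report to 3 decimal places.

0.139

Poor units: 17×¥30,000, 10×¥126,000 (q = 27 of N = 94).
Normalized shortfalls: (127200−30000)/127200 = 0.7642 (×17); (127200−126000)/127200 = 0.0094 (×10).
Σ = 13.084906. Dividing by the full population N = 94 gives P₁ = 0.139.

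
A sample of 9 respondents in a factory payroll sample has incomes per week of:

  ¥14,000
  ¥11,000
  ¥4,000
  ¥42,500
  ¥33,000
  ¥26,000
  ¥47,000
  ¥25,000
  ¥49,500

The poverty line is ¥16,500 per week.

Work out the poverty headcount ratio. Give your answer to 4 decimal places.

0.3333

3 of the 9 respondents have income below ¥16,500.
H = 3/9 = 0.3333.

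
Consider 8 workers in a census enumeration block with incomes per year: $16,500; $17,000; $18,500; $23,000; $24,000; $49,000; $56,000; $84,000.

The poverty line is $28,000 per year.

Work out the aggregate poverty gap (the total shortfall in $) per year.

$41,000

Below the line: $16,500, $17,000, $18,500, $23,000, $24,000 (q = 5 of N = 8).
Individual gaps: 28000−16500 = 11500; 28000−17000 = 11000; 28000−18500 = 9500; 28000−23000 = 5000; 28000−24000 = 4000.
Aggregate gap = $41,000.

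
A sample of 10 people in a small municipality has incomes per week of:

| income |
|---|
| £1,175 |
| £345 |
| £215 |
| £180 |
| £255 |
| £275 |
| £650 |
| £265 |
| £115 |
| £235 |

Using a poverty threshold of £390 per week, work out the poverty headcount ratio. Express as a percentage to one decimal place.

8 of the 10 people have income below £390.
H = 8/10 = 80.0%.

80.0%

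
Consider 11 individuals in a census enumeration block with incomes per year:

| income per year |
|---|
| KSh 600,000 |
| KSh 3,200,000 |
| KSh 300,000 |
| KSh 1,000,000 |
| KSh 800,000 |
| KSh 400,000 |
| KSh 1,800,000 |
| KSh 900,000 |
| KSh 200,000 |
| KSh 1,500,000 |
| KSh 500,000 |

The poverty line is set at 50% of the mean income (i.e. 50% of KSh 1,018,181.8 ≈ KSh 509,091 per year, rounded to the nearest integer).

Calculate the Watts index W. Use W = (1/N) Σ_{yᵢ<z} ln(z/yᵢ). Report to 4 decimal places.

0.1566

Poor units: KSh 200,000, KSh 300,000, KSh 400,000, KSh 500,000 (q = 4 of N = 11).
Log shortfalls: ln(509091/200000) = 0.9343; ln(509091/300000) = 0.5288; ln(509091/400000) = 0.2412; ln(509091/500000) = 0.0180.
W = 1.722335 / 11 = 0.1566.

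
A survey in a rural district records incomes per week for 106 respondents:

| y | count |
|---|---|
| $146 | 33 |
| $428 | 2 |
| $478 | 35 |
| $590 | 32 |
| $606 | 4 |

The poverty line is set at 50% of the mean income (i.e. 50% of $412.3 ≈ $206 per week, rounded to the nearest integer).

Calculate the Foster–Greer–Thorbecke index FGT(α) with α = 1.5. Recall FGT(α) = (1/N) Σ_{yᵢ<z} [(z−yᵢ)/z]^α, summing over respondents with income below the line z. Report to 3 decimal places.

Below z: 33×$146 (q = 33 of N = 106).
Relative gaps: (206−146)/206 = 0.2913 (×33).
Raised to α = 1.5: 0.15719 (×33).
Sum = 5.187284; FGT(1.5) = 5.187284 / 106 = 0.049.

0.049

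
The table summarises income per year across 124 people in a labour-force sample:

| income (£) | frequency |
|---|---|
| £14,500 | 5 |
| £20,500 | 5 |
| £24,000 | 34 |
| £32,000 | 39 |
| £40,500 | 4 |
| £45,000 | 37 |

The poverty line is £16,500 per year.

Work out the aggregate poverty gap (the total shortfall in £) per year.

Below z: 5×£14,500 (q = 5 of N = 124).
Individual gaps: 5×(16500−14500) = 10000.
Aggregate gap = £10,000.

£10,000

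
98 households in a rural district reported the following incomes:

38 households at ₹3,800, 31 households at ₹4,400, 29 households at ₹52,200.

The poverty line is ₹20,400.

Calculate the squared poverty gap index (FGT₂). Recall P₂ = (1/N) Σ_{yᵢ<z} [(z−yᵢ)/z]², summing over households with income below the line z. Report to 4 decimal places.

0.4513

Below z: 38×₹3,800, 31×₹4,400 (q = 69 of N = 98).
Shortfall ratios: (20400−3800)/20400 = 0.8137 (×38); (20400−4400)/20400 = 0.7843 (×31).
Squared: 0.6621 (×38); 0.6151 (×31).
Sum = 44.231257; P₂ = 44.231257 / 98 = 0.4513.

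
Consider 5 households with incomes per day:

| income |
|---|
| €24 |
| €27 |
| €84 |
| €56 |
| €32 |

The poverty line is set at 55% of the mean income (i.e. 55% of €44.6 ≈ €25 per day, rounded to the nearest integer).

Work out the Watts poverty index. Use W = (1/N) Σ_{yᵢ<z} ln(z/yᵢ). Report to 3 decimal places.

Poor units: €24 (q = 1 of N = 5).
Log shortfalls: ln(25/24) = 0.0408.
W = 0.040822 / 5 = 0.008.

0.008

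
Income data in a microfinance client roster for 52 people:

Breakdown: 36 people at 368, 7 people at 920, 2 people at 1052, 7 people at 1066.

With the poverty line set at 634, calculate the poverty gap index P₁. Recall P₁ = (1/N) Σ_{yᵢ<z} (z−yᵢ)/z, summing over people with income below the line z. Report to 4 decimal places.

Incomes under z: 36×368 (q = 36 of N = 52).
Shortfall ratios: (634−368)/634 = 0.4196 (×36).
Σ = 15.104101. Dividing by the full population N = 52 gives P₁ = 0.2905.

0.2905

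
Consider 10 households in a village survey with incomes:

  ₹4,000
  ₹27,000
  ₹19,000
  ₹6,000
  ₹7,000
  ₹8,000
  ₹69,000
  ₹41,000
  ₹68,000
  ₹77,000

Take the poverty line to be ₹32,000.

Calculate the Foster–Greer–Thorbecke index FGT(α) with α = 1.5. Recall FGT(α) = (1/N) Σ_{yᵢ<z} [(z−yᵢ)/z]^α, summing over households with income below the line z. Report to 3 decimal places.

Below z: ₹4,000, ₹6,000, ₹7,000, ₹8,000, ₹19,000, ₹27,000 (q = 6 of N = 10).
Normalized shortfalls: (32000−4000)/32000 = 0.8750; (32000−6000)/32000 = 0.8125; (32000−7000)/32000 = 0.7812; (32000−8000)/32000 = 0.7500; (32000−19000)/32000 = 0.4062; (32000−27000)/32000 = 0.1562.
Raised to α = 1.5: 0.81849; 0.73238; 0.69053; 0.64952; 0.25893; 0.06176.
Sum = 3.211616; FGT(1.5) = 3.211616 / 10 = 0.321.

0.321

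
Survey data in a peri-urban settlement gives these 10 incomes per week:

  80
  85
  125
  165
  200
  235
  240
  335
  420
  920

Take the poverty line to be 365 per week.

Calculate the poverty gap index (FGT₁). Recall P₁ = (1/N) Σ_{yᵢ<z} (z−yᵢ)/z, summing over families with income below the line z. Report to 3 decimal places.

0.399

Below z: 80, 85, 125, 165, 200, 235, 240, 335 (q = 8 of N = 10).
Gap ratios (z−y)/z: (365−80)/365 = 0.7808; (365−85)/365 = 0.7671; (365−125)/365 = 0.6575; (365−165)/365 = 0.5479; (365−200)/365 = 0.4521; (365−235)/365 = 0.3562; (365−240)/365 = 0.3425; (365−335)/365 = 0.0822.
Sum of shortfalls = 3.986301; P₁ averages over all N: 3.986301 / 10 = 0.399.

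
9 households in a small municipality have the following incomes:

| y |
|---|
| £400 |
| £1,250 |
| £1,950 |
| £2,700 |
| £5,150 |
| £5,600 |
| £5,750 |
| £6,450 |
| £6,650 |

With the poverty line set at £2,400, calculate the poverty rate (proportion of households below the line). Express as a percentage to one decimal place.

33.3%

3 of the 9 households have income below £2,400.
H = 3/9 = 33.3%.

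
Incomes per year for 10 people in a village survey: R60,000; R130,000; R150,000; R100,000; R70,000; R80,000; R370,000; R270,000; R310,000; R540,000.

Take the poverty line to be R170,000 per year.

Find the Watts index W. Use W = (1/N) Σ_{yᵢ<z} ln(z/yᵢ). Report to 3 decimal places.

Poor units: R60,000, R70,000, R80,000, R100,000, R130,000, R150,000 (q = 6 of N = 10).
ln(z/y) terms: ln(170000/60000) = 1.0415; ln(170000/70000) = 0.8873; ln(170000/80000) = 0.7538; ln(170000/100000) = 0.5306; ln(170000/130000) = 0.2683; ln(170000/150000) = 0.1252.
W = 3.606584 / 10 = 0.361.

0.361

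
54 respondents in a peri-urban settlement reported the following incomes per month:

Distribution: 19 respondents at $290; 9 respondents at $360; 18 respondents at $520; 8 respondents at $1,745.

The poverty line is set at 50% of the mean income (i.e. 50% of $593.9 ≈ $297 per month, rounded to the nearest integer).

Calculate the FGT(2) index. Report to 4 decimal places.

Below z: 19×$290 (q = 19 of N = 54).
Shortfall ratios: (297−290)/297 = 0.0236 (×19).
Squared: 0.0006 (×19).
Sum = 0.010554; P₂ = 0.010554 / 54 = 0.0002.

0.0002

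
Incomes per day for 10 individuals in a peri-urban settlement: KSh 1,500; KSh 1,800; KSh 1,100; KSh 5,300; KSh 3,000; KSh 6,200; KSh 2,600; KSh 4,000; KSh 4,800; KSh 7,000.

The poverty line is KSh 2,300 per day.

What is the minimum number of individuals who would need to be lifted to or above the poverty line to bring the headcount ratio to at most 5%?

Currently q = 3 of N = 10 are below the line (H = 0.300).
A headcount ratio of at most 5% allows at most ⌊0.05 × 10⌋ = 0 poor individuals.
So at least 3 − 0 = 3 must be lifted.

3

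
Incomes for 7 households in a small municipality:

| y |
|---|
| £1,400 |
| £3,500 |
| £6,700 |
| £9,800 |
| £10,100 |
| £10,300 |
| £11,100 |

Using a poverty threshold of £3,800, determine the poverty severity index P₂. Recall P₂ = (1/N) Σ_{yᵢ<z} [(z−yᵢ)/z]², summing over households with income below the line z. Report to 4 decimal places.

Incomes under z: £1,400, £3,500 (q = 2 of N = 7).
Gap ratios (z−y)/z: (3800−1400)/3800 = 0.6316; (3800−3500)/3800 = 0.0789.
Squared: 0.3989; 0.0062.
Sum = 0.405125; P₂ = 0.405125 / 7 = 0.0579.

0.0579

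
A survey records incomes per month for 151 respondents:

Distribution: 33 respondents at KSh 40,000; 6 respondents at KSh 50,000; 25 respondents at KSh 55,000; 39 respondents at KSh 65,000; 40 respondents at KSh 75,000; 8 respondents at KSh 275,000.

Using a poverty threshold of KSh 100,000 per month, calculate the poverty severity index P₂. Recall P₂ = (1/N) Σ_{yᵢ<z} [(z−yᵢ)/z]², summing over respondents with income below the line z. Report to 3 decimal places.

0.170

Incomes under z: 33×KSh 40,000, 6×KSh 50,000, 25×KSh 55,000, 39×KSh 65,000, 40×KSh 75,000 (q = 143 of N = 151).
Relative gaps: (100000−40000)/100000 = 0.6000 (×33); (100000−50000)/100000 = 0.5000 (×6); (100000−55000)/100000 = 0.4500 (×25); (100000−65000)/100000 = 0.3500 (×39); (100000−75000)/100000 = 0.2500 (×40).
Squared: 0.3600 (×33); 0.2500 (×6); 0.2025 (×25); 0.1225 (×39); 0.0625 (×40).
Sum = 25.720000; P₂ = 25.720000 / 151 = 0.170.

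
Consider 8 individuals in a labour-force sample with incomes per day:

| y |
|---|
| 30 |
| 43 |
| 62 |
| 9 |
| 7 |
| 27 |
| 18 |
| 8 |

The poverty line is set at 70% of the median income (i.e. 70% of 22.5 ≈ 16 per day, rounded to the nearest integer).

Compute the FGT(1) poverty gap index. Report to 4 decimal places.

Poor units: 7, 8, 9 (q = 3 of N = 8).
Normalized shortfalls: (16−7)/16 = 0.5625; (16−8)/16 = 0.5000; (16−9)/16 = 0.4375.
Σ = 1.500000. Dividing by the full population N = 8 gives P₁ = 0.1875.

0.1875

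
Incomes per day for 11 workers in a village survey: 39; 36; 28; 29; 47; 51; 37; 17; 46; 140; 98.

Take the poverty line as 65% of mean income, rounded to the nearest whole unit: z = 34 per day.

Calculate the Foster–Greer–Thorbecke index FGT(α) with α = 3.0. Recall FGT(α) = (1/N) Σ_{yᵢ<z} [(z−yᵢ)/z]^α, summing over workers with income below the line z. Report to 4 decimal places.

0.0122

Poor units: 17, 28, 29 (q = 3 of N = 11).
Normalized shortfalls: (34−17)/34 = 0.5000; (34−28)/34 = 0.1765; (34−29)/34 = 0.1471.
Raised to α = 3.0: 0.12500; 0.00550; 0.00318.
Sum = 0.133676; FGT(3.0) = 0.133676 / 11 = 0.0122.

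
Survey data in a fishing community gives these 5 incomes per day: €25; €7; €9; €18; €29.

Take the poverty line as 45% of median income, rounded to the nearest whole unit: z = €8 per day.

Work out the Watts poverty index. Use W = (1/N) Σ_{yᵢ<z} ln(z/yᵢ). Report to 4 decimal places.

Below the line: €7 (q = 1 of N = 5).
Log shortfalls: ln(8/7) = 0.1335.
W = 0.133531 / 5 = 0.0267.

0.0267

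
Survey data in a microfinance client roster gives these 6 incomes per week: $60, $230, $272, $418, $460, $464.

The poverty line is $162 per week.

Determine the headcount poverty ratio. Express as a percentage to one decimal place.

1 of the 6 people have income below $162.
H = 1/6 = 16.7%.

16.7%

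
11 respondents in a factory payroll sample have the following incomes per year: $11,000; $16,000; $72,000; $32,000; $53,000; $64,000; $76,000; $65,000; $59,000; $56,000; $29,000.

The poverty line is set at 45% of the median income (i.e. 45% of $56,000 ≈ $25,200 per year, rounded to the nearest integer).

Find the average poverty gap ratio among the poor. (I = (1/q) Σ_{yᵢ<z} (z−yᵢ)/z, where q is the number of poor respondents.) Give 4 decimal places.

Below z: $11,000, $16,000 (q = 2 of N = 11).
Shortfall ratios (z−y)/z: 0.5635, 0.3651; sum = 0.928571.
The income-gap ratio divides by q (the poor only): 0.928571 / 2 = 0.4643.

0.4643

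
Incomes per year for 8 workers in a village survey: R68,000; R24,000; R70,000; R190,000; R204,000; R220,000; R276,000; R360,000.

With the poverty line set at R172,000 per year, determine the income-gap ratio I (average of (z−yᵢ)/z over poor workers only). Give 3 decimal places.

0.686

Incomes under z: R24,000, R68,000, R70,000 (q = 3 of N = 8).
Shortfall ratios (z−y)/z: 0.8605, 0.6047, 0.5930; sum = 2.058140.
The income-gap ratio divides by q (the poor only): 2.058140 / 3 = 0.686.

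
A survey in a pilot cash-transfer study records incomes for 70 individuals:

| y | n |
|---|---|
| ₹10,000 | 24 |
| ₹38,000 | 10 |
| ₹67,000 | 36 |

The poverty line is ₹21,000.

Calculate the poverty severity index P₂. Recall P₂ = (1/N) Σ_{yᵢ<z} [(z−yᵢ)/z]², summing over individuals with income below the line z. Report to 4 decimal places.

Below z: 24×₹10,000 (q = 24 of N = 70).
Normalized shortfalls: (21000−10000)/21000 = 0.5238 (×24).
Squared: 0.2744 (×24).
Sum = 6.585034; P₂ = 6.585034 / 70 = 0.0941.

0.0941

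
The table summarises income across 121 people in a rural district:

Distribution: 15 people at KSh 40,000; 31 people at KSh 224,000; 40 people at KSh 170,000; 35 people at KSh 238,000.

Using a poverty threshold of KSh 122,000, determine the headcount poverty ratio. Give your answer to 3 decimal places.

0.124

15 of the 121 people have income below KSh 122,000.
H = 15/121 = 0.124.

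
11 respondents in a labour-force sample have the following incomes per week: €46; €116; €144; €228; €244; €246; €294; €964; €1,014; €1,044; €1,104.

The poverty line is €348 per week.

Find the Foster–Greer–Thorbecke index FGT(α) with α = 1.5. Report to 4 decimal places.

Poor units: €46, €116, €144, €228, €244, €246, €294 (q = 7 of N = 11).
Relative gaps: (348−46)/348 = 0.8678; (348−116)/348 = 0.6667; (348−144)/348 = 0.5862; (348−228)/348 = 0.3448; (348−244)/348 = 0.2989; (348−246)/348 = 0.2931; (348−294)/348 = 0.1552.
Raised to α = 1.5: 0.80843; 0.54433; 0.44882; 0.20249; 0.16337; 0.15868; 0.06113.
Sum = 2.387256; FGT(1.5) = 2.387256 / 11 = 0.2170.

0.2170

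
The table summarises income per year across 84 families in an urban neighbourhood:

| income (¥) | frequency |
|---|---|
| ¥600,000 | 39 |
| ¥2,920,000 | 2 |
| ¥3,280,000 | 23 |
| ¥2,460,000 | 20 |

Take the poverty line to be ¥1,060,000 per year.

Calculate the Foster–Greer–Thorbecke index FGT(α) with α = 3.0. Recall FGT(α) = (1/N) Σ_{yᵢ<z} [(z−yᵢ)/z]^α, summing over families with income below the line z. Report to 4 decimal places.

0.0379

Poor units: 39×¥600,000 (q = 39 of N = 84).
Gap ratios (z−y)/z: (1060000−600000)/1060000 = 0.4340 (×39).
Raised to α = 3.0: 0.08173 (×39).
Sum = 3.187282; FGT(3.0) = 3.187282 / 84 = 0.0379.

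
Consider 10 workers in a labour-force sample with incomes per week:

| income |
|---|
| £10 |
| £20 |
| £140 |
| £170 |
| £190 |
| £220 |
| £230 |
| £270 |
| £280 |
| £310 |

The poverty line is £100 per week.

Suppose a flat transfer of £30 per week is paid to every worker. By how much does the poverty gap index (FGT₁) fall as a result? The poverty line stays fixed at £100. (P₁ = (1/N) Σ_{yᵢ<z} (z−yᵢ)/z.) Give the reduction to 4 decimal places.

Before: below the line — £10, £20; poverty gap index (FGT₁) = 0.170000.
After the £30 transfer: below the line — £40, £50; poverty gap index (FGT₁) = 0.110000.
Reduction = 0.170000 − 0.110000 = 0.0600.

0.0600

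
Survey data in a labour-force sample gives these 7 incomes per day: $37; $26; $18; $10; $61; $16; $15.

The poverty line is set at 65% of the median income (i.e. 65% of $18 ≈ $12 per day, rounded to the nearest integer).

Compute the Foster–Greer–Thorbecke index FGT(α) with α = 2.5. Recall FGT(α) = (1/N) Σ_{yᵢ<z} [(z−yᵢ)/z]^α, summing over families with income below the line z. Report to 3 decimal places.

Below z: $10 (q = 1 of N = 7).
Gap ratios (z−y)/z: (12−10)/12 = 0.1667.
Raised to α = 2.5: 0.01134.
Sum = 0.011340; FGT(2.5) = 0.011340 / 7 = 0.002.

0.002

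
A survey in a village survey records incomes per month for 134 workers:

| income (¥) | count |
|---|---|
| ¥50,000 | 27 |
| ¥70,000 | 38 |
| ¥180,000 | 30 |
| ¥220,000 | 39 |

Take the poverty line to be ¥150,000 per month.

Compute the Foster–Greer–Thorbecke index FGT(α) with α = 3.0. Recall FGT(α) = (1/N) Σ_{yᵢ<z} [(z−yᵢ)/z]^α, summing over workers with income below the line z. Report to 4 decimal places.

0.1027

Below z: 27×¥50,000, 38×¥70,000 (q = 65 of N = 134).
Normalized shortfalls: (150000−50000)/150000 = 0.6667 (×27); (150000−70000)/150000 = 0.5333 (×38).
Raised to α = 3.0: 0.29630 (×27); 0.15170 (×38).
Sum = 13.764741; FGT(3.0) = 13.764741 / 134 = 0.1027.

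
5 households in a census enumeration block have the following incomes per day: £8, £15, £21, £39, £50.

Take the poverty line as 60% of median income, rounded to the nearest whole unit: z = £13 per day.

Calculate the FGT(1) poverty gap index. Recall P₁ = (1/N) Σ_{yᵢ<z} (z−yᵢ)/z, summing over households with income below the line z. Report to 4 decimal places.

Incomes under z: £8 (q = 1 of N = 5).
Normalized shortfalls: (13−8)/13 = 0.3846.
Sum of shortfalls = 0.384615; P₁ averages over all N: 0.384615 / 5 = 0.0769.

0.0769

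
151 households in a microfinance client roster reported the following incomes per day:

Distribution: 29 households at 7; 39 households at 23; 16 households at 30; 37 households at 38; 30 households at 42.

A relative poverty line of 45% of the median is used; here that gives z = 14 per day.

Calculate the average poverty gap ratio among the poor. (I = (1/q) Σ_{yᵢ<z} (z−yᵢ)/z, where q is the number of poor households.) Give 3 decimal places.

0.500

Below z: 29×7 (q = 29 of N = 151).
Shortfall ratios (z−y)/z: 0.5000 (×29); sum = 14.500000.
I averages over the q = 29 poor units only: 14.500000 / 29 = 0.500.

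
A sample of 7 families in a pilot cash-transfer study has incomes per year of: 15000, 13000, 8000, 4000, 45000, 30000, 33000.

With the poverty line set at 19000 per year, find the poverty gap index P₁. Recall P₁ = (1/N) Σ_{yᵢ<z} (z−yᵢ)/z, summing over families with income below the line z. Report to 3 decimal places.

Below the line: 4000, 8000, 13000, 15000 (q = 4 of N = 7).
Normalized shortfalls: (19000−4000)/19000 = 0.7895; (19000−8000)/19000 = 0.5789; (19000−13000)/19000 = 0.3158; (19000−15000)/19000 = 0.2105.
Sum of shortfalls = 1.894737; P₁ averages over all N: 1.894737 / 7 = 0.271.

0.271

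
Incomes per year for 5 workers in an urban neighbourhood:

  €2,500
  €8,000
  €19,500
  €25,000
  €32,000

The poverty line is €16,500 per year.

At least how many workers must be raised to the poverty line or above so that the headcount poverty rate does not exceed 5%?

2

Currently q = 2 of N = 5 are below the line (H = 0.400).
A headcount ratio of at most 5% allows at most ⌊0.05 × 5⌋ = 0 poor workers.
So at least 2 − 0 = 2 must be lifted.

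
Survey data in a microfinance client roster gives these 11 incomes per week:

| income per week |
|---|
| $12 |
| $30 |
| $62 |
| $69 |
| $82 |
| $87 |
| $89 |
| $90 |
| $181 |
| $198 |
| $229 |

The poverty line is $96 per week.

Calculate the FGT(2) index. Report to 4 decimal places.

0.1347

Incomes under z: $12, $30, $62, $69, $82, $87, $89, $90 (q = 8 of N = 11).
Shortfall ratios: (96−12)/96 = 0.8750; (96−30)/96 = 0.6875; (96−62)/96 = 0.3542; (96−69)/96 = 0.2812; (96−82)/96 = 0.1458; (96−87)/96 = 0.0938; (96−89)/96 = 0.0729; (96−90)/96 = 0.0625.
Squared: 0.7656; 0.4727; 0.1254; 0.0791; 0.0213; 0.0088; 0.0053; 0.0039.
Sum = 1.482096; P₂ = 1.482096 / 11 = 0.1347.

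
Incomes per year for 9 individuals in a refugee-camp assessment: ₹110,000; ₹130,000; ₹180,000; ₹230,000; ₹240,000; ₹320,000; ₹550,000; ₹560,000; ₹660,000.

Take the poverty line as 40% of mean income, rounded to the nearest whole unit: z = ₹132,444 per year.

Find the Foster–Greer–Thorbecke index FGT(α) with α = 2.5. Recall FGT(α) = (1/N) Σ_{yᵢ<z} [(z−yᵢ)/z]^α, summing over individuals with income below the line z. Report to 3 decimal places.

Poor units: ₹110,000, ₹130,000 (q = 2 of N = 9).
Gap ratios (z−y)/z: (132444−110000)/132444 = 0.1695; (132444−130000)/132444 = 0.0185.
Raised to α = 2.5: 0.01182; 0.00005.
Sum = 0.011868; FGT(2.5) = 0.011868 / 9 = 0.001.

0.001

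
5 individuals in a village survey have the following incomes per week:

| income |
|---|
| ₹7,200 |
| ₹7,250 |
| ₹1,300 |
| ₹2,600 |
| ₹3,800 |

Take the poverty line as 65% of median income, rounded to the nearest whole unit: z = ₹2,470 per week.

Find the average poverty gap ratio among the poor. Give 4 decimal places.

0.4737

Poor units: ₹1,300 (q = 1 of N = 5).
Shortfall ratios (z−y)/z: 0.4737; sum = 0.473684.
I averages over the q = 1 poor units only: 0.473684 / 1 = 0.4737.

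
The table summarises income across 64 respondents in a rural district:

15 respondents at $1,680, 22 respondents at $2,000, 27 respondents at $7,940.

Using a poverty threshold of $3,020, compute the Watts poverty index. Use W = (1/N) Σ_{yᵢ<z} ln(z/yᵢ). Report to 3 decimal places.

0.279

Poor units: 15×$1,680, 22×$2,000 (q = 37 of N = 64).
Log gaps: ln(3020/1680) = 0.5865 (×15); ln(3020/2000) = 0.4121 (×22).
W = 17.863358 / 64 = 0.279.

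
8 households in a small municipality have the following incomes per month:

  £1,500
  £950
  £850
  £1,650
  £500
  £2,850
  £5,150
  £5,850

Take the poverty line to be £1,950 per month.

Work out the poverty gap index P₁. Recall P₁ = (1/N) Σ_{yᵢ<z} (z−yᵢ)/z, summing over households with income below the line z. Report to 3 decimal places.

0.276

Incomes under z: £500, £850, £950, £1,500, £1,650 (q = 5 of N = 8).
Shortfall ratios: (1950−500)/1950 = 0.7436; (1950−850)/1950 = 0.5641; (1950−950)/1950 = 0.5128; (1950−1500)/1950 = 0.2308; (1950−1650)/1950 = 0.1538.
Σ = 2.205128. Dividing by the full population N = 8 gives P₁ = 0.276.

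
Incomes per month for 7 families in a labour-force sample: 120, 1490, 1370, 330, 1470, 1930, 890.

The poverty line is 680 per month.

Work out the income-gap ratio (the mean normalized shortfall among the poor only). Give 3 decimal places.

0.669

Below z: 120, 330 (q = 2 of N = 7).
Relative gaps: 0.8235, 0.5147; sum = 1.338235.
The income-gap ratio divides by q (the poor only): 1.338235 / 2 = 0.669.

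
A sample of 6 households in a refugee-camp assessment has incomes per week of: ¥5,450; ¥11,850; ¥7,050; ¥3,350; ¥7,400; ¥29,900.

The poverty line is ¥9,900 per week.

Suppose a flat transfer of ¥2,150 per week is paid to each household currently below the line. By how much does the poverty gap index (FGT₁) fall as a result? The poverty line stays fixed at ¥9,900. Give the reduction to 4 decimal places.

Before: below the line — ¥3,350, ¥5,450, ¥7,050, ¥7,400; poverty gap index (FGT₁) = 0.275253.
After the ¥2,150 transfer: below the line — ¥5,500, ¥7,600, ¥9,200, ¥9,550; poverty gap index (FGT₁) = 0.130471.
Reduction = 0.275253 − 0.130471 = 0.1448.

0.1448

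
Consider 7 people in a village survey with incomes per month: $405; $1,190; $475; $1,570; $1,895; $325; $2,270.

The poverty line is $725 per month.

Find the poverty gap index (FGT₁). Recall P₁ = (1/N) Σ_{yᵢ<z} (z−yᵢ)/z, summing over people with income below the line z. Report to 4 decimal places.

Poor units: $325, $405, $475 (q = 3 of N = 7).
Relative gaps: (725−325)/725 = 0.5517; (725−405)/725 = 0.4414; (725−475)/725 = 0.3448.
Sum of shortfalls = 1.337931; P₁ averages over all N: 1.337931 / 7 = 0.1911.

0.1911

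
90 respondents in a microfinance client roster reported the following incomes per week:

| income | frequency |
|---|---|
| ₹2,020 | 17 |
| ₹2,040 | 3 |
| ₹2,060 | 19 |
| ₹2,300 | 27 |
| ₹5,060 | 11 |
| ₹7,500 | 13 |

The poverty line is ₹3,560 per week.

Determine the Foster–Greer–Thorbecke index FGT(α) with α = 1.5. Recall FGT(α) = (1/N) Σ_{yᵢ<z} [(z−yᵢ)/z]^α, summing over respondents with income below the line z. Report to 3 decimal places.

Below z: 17×₹2,020, 3×₹2,040, 19×₹2,060, 27×₹2,300 (q = 66 of N = 90).
Gap ratios (z−y)/z: (3560−2020)/3560 = 0.4326 (×17); (3560−2040)/3560 = 0.4270 (×3); (3560−2060)/3560 = 0.4213 (×19); (3560−2300)/3560 = 0.3539 (×27).
Raised to α = 1.5: 0.28452 (×17); 0.27899 (×3); 0.27350 (×19); 0.21056 (×27).
Sum = 16.555478; FGT(1.5) = 16.555478 / 90 = 0.184.

0.184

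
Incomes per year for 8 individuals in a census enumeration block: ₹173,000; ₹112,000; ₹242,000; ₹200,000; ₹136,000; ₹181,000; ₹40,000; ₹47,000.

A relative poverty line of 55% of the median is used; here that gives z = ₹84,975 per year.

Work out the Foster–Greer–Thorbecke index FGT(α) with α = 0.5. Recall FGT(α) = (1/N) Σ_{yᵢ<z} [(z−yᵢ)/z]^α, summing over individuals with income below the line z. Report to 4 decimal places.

Incomes under z: ₹40,000, ₹47,000 (q = 2 of N = 8).
Shortfall ratios: (84975−40000)/84975 = 0.5293; (84975−47000)/84975 = 0.4469.
Raised to α = 0.5: 0.72751; 0.66850.
Sum = 1.396015; FGT(0.5) = 1.396015 / 8 = 0.1745.

0.1745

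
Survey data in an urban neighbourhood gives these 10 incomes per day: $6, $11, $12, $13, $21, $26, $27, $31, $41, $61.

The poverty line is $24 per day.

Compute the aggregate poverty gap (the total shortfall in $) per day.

Below the line: $6, $11, $12, $13, $21 (q = 5 of N = 10).
Individual gaps: 24−6 = 18; 24−11 = 13; 24−12 = 12; 24−13 = 11; 24−21 = 3.
Aggregate gap = $57.

$57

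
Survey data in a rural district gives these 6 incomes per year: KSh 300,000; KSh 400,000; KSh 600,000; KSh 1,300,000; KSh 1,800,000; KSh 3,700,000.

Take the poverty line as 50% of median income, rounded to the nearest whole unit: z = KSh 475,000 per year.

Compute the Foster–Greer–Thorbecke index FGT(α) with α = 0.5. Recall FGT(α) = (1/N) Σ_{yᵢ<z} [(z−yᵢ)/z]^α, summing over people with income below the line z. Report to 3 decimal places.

Below the line: KSh 300,000, KSh 400,000 (q = 2 of N = 6).
Gap ratios (z−y)/z: (475000−300000)/475000 = 0.3684; (475000−400000)/475000 = 0.1579.
Raised to α = 0.5: 0.60698; 0.39736.
Sum = 1.004337; FGT(0.5) = 1.004337 / 6 = 0.167.

0.167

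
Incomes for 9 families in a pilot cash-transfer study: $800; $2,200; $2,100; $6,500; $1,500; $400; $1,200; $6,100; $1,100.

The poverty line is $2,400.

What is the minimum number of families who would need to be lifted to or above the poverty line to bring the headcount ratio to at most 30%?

7 of the 9 families are poor, so H = 7/9 = 0.778.
A headcount ratio of at most 30% allows at most ⌊0.30 × 9⌋ = 2 poor families.
So at least 7 − 2 = 5 must be lifted.

5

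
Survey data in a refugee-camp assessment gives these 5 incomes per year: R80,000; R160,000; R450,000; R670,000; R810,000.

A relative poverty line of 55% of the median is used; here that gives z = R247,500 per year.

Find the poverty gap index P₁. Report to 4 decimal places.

0.2061

Below z: R80,000, R160,000 (q = 2 of N = 5).
Normalized shortfalls: (247500−80000)/247500 = 0.6768; (247500−160000)/247500 = 0.3535.
Sum of shortfalls = 1.030303; P₁ averages over all N: 1.030303 / 5 = 0.2061.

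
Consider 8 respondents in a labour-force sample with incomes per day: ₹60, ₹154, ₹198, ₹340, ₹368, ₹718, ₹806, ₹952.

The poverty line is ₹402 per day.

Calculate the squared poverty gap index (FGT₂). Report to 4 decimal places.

0.1741

Poor units: ₹60, ₹154, ₹198, ₹340, ₹368 (q = 5 of N = 8).
Normalized shortfalls: (402−60)/402 = 0.8507; (402−154)/402 = 0.6169; (402−198)/402 = 0.5075; (402−340)/402 = 0.1542; (402−368)/402 = 0.0846.
Squared: 0.7238; 0.3806; 0.2575; 0.0238; 0.0072.
Sum = 1.392812; P₂ = 1.392812 / 8 = 0.1741.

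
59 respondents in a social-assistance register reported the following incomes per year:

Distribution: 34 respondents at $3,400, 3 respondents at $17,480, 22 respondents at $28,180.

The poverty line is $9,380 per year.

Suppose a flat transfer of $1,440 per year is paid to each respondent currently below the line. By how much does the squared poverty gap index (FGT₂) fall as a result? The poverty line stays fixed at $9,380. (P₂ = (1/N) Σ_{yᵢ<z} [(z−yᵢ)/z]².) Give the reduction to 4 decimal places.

0.0992

Before: below the line — 34×$3,400; squared poverty gap index (FGT₂) = 0.234220.
After the $1,440 transfer: below the line — 34×$4,840; squared poverty gap index (FGT₂) = 0.135000.
Reduction = 0.234220 − 0.135000 = 0.0992.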